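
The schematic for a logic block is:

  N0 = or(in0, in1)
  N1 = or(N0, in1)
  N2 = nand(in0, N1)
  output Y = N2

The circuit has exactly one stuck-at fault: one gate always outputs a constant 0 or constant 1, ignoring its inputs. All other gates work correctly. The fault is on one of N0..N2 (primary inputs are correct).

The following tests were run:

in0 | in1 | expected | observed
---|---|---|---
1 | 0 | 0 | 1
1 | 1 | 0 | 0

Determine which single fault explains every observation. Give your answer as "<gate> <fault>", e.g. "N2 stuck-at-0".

N0 stuck-at-0

Fault-free values for test 1 (in0=1, in1=0): N0=1, N1=1, N2=0, giving Y=0. Observed 1.
Test 1: faults giving observed 1 are {N0 stuck-at-0, N1 stuck-at-0, N2 stuck-at-1}.
Test 2 (in0=1, in1=1): fault-free N0=1, N1=1, N2=0 → 0; observed 0. Eliminates N1 stuck-at-0, N2 stuck-at-1.
Only N0 stuck-at-0 is consistent with every test.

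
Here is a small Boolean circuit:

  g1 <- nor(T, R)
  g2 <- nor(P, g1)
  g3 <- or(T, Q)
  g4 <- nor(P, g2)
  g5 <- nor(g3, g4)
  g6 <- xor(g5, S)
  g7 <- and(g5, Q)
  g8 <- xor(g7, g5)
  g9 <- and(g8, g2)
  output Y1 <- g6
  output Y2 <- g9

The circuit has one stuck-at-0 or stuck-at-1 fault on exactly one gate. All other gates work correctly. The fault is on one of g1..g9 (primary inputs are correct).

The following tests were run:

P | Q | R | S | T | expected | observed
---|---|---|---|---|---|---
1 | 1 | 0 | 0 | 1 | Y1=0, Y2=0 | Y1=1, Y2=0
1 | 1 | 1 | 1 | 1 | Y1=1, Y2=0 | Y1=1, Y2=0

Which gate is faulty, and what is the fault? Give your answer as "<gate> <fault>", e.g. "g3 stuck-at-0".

Fault-free values for test 1 (P=1, Q=1, R=0, S=0, T=1): g1=0, g2=0, g3=1, g4=0, g5=0, g6=0, g7=0, g8=0, g9=0, giving Y1=0, Y2=0. Observed Y1=1, Y2=0.
Test 1: faults giving observed Y1=1, Y2=0 are {g3 stuck-at-0, g5 stuck-at-1, g6 stuck-at-1}.
Test 2 (P=1, Q=1, R=1, S=1, T=1): fault-free g1=0, g2=0, g3=1, g4=0, g5=0, g6=1, g7=0, g8=0, g9=0 → Y1=1, Y2=0; observed Y1=1, Y2=0. Eliminates g3 stuck-at-0, g5 stuck-at-1.
Only g6 stuck-at-1 is consistent with every test.

g6 stuck-at-1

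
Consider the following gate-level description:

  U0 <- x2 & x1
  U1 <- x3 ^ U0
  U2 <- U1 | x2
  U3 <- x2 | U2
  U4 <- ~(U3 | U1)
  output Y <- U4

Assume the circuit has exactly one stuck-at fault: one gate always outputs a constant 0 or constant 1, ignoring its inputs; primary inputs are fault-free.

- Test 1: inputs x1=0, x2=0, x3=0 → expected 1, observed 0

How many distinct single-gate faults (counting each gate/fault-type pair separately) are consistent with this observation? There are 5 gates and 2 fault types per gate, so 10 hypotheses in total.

Fault-free: U0=0, U1=0, U2=0, U3=0, U4=1 → 1. Observed 0.
  U0 stuck-at-0: output 1 ✗
  U0 stuck-at-1: output 0 ✓
  U1 stuck-at-0: output 1 ✗
  U1 stuck-at-1: output 0 ✓
  U2 stuck-at-0: output 1 ✗
  U2 stuck-at-1: output 0 ✓
  U3 stuck-at-0: output 1 ✗
  U3 stuck-at-1: output 0 ✓
  U4 stuck-at-0: output 0 ✓
  U4 stuck-at-1: output 1 ✗
Consistent faults: {U0 stuck-at-1, U1 stuck-at-1, U2 stuck-at-1, U3 stuck-at-1, U4 stuck-at-0} — 5 in all.

5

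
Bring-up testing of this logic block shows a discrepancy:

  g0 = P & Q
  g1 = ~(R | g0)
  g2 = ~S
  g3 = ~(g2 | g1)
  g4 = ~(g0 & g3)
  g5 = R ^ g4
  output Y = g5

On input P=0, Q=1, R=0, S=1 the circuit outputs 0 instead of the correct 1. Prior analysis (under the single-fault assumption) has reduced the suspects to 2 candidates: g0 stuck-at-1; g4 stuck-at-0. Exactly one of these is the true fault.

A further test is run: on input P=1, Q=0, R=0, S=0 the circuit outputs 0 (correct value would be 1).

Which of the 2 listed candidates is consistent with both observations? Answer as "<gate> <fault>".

Evaluate each candidate on input P=1, Q=0, R=0, S=0:
  g0 stuck-at-1: g0=1 [stuck-at-1], g1=0, g2=1, g3=0, g4=1, g5=1 → 1 — eliminated
  g4 stuck-at-0: g0=0, g1=1, g2=1, g3=0, g4=0 [stuck-at-0], g5=0 → 0 — matches
Only g4 stuck-at-0 reproduces the observed 0.

g4 stuck-at-0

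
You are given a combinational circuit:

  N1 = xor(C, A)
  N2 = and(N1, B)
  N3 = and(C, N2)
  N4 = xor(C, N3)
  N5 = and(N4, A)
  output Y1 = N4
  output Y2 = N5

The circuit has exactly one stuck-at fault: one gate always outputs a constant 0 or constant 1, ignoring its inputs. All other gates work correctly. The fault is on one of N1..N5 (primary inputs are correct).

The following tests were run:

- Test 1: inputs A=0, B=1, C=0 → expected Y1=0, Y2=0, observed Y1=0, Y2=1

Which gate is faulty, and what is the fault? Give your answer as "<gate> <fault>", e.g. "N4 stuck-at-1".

Fault-free values for test 1 (A=0, B=1, C=0): N1=0, N2=0, N3=0, N4=0, N5=0, giving Y1=0, Y2=0. Observed Y1=0, Y2=1.
Test 1: faults giving observed Y1=0, Y2=1 are {N5 stuck-at-1}.
Only N5 stuck-at-1 is consistent with every test.

N5 stuck-at-1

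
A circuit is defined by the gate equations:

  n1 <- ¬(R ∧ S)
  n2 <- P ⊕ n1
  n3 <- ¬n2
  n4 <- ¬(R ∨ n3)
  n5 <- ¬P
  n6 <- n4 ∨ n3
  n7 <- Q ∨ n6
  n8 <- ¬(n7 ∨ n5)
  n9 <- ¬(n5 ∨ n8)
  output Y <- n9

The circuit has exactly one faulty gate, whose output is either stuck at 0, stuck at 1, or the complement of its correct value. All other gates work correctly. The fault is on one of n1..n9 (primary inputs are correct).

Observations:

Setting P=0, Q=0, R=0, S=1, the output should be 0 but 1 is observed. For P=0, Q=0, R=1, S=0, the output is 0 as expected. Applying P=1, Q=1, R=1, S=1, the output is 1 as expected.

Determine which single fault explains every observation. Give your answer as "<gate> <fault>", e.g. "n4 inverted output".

n5 stuck-at-0

Fault-free values for test 1 (P=0, Q=0, R=0, S=1): n1=1, n2=1, n3=0, n4=1, n5=1, n6=1, n7=1, n8=0, n9=0, giving Y=0. Observed 1.
Test 1: faults giving observed 1 are {n5 stuck-at-0, n5 inverted output, n9 stuck-at-1, n9 inverted output}.
Test 2 (P=0, Q=0, R=1, S=0): fault-free n1=1, n2=1, n3=0, n4=0, n5=1, n6=0, n7=0, n8=0, n9=0 → 0; observed 0. Eliminates n9 stuck-at-1, n9 inverted output.
Test 3 (P=1, Q=1, R=1, S=1): fault-free n1=0, n2=1, n3=0, n4=0, n5=0, n6=0, n7=1, n8=0, n9=1 → 1; observed 1. Eliminates n5 inverted output.
Only n5 stuck-at-0 is consistent with every test.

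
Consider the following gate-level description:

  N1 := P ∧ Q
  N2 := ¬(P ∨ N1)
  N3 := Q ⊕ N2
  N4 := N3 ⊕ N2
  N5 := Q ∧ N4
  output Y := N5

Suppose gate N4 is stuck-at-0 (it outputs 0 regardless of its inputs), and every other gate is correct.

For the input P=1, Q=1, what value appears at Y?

Propagate with N4 forced: N1=1, N2=0, N3=1, N4=0 [stuck-at-0], N5=0.
So Y = 0. (Without the fault it would be 1.)

0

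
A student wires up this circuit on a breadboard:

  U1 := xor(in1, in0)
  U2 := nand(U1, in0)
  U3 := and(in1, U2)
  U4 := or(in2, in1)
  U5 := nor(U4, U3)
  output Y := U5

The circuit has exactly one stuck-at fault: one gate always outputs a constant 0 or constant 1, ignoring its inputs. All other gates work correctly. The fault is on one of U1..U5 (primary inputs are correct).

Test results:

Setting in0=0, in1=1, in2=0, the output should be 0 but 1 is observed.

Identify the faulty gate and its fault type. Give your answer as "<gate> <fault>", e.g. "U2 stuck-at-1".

Fault-free values for test 1 (in0=0, in1=1, in2=0): U1=1, U2=1, U3=1, U4=1, U5=0, giving Y=0. Observed 1.
Test 1: faults giving observed 1 are {U5 stuck-at-1}.
Only U5 stuck-at-1 is consistent with every test.

U5 stuck-at-1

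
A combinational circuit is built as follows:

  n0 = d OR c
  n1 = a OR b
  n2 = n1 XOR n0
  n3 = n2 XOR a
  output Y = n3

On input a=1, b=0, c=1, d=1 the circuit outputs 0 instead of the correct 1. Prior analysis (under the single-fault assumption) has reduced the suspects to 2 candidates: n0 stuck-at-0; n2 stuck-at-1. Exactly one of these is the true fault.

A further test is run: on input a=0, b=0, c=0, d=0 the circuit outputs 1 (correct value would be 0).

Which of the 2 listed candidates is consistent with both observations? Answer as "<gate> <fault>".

n2 stuck-at-1

Evaluate each candidate on input a=0, b=0, c=0, d=0:
  n0 stuck-at-0: n0=0 [stuck-at-0], n1=0, n2=0, n3=0 → 0 — eliminated
  n2 stuck-at-1: n0=0, n1=0, n2=1 [stuck-at-1], n3=1 → 1 — matches
Only n2 stuck-at-1 reproduces the observed 1.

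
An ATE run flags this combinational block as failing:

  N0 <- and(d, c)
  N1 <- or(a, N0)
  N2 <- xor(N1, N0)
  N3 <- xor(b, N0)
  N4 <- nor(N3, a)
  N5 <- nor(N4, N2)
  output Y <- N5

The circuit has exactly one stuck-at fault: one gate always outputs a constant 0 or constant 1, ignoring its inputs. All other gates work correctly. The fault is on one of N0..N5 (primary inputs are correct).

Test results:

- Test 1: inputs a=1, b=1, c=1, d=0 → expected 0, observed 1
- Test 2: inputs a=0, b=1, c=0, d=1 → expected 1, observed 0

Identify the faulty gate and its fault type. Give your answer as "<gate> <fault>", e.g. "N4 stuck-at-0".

Fault-free values for test 1 (a=1, b=1, c=1, d=0): N0=0, N1=1, N2=1, N3=1, N4=0, N5=0, giving Y=0. Observed 1.
Test 1: faults giving observed 1 are {N0 stuck-at-1, N1 stuck-at-0, N2 stuck-at-0, N5 stuck-at-1}.
Test 2 (a=0, b=1, c=0, d=1): fault-free N0=0, N1=0, N2=0, N3=1, N4=0, N5=1 → 1; observed 0. Eliminates N1 stuck-at-0, N2 stuck-at-0, N5 stuck-at-1.
Only N0 stuck-at-1 is consistent with every test.

N0 stuck-at-1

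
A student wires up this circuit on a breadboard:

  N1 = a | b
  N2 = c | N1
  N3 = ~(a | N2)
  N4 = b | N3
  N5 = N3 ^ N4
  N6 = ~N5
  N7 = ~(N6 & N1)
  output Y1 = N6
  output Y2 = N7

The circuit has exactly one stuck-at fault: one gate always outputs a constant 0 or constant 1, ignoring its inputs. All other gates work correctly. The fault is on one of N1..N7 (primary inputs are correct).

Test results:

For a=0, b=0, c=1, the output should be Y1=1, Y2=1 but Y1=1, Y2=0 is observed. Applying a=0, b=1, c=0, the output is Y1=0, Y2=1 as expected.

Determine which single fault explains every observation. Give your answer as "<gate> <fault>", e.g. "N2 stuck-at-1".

Fault-free values for test 1 (a=0, b=0, c=1): N1=0, N2=1, N3=0, N4=0, N5=0, N6=1, N7=1, giving Y1=1, Y2=1. Observed Y1=1, Y2=0.
Test 1: faults giving observed Y1=1, Y2=0 are {N1 stuck-at-1, N7 stuck-at-0}.
Test 2 (a=0, b=1, c=0): fault-free N1=1, N2=1, N3=0, N4=1, N5=1, N6=0, N7=1 → Y1=0, Y2=1; observed Y1=0, Y2=1. Eliminates N7 stuck-at-0.
Only N1 stuck-at-1 is consistent with every test.

N1 stuck-at-1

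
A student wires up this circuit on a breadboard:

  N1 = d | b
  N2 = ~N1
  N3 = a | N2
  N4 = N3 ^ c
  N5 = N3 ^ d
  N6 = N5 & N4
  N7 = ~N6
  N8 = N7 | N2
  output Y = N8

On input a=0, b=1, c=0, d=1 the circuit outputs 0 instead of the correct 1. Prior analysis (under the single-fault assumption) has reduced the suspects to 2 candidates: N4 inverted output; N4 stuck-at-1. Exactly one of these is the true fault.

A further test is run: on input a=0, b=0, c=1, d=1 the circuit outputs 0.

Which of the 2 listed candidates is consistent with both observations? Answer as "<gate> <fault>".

Evaluate each candidate on input a=0, b=0, c=1, d=1:
  N4 inverted output: N1=1, N2=0, N3=0, N4=0 [inverted output], N5=1, N6=0, N7=1, N8=1 → 1 — eliminated
  N4 stuck-at-1: N1=1, N2=0, N3=0, N4=1 [stuck-at-1], N5=1, N6=1, N7=0, N8=0 → 0 — matches
Only N4 stuck-at-1 reproduces the observed 0.

N4 stuck-at-1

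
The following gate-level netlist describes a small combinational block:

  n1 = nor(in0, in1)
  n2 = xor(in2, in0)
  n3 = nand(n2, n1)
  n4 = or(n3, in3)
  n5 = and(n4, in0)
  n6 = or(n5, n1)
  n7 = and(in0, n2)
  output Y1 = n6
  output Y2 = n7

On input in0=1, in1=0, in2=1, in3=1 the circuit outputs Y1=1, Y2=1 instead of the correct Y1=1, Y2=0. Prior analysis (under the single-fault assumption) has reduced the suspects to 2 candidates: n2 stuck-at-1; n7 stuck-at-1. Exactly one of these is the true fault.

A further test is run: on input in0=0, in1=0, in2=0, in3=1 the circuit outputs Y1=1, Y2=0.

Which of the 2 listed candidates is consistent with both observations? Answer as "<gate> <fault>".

n2 stuck-at-1

Evaluate each candidate on input in0=0, in1=0, in2=0, in3=1:
  n2 stuck-at-1: n1=1, n2=1 [stuck-at-1], n3=0, n4=1, n5=0, n6=1, n7=0 → Y1=1, Y2=0 — matches
  n7 stuck-at-1: n1=1, n2=0, n3=1, n4=1, n5=0, n6=1, n7=1 [stuck-at-1] → Y1=1, Y2=1 — eliminated
Only n2 stuck-at-1 reproduces the observed Y1=1, Y2=0.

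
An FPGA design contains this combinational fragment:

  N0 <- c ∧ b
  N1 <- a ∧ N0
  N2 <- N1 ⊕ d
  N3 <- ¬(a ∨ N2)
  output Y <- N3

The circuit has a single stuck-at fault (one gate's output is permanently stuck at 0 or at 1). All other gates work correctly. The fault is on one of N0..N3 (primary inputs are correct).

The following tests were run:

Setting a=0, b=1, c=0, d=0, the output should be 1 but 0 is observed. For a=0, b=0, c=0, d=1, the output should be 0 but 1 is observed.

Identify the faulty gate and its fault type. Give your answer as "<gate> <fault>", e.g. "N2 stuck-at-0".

N1 stuck-at-1

Fault-free values for test 1 (a=0, b=1, c=0, d=0): N0=0, N1=0, N2=0, N3=1, giving Y=1. Observed 0.
Test 1: faults giving observed 0 are {N1 stuck-at-1, N2 stuck-at-1, N3 stuck-at-0}.
Test 2 (a=0, b=0, c=0, d=1): fault-free N0=0, N1=0, N2=1, N3=0 → 0; observed 1. Eliminates N2 stuck-at-1, N3 stuck-at-0.
Only N1 stuck-at-1 is consistent with every test.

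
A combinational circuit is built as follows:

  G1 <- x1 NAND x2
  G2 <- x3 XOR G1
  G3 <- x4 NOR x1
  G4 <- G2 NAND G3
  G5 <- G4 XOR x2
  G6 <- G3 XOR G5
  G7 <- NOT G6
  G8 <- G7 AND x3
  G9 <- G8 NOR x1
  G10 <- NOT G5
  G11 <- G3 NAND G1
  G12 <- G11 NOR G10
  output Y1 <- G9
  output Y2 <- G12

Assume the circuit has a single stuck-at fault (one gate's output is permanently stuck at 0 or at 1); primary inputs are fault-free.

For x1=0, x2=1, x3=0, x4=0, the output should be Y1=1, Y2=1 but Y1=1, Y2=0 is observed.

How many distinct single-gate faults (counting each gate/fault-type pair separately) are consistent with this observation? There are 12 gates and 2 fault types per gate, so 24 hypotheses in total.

8

Fault-free: G1=1, G2=1, G3=1, G4=0, G5=1, G6=0, G7=1, G8=0, G9=1, G10=0, G11=0, G12=1 → Y1=1, Y2=1. Observed Y1=1, Y2=0.
  G1: stuck-at-0 ✓; others ✗
  G2: stuck-at-0 ✓; others ✗
  G3: stuck-at-0 ✓; others ✗
  G4: stuck-at-1 ✓; others ✗
  G5: stuck-at-0 ✓; others ✗
  G6: none of the 2 fault types match ✗
  G7: none of the 2 fault types match ✗
  G8: none of the 2 fault types match ✗
  G9: none of the 2 fault types match ✗
  G10: stuck-at-1 ✓; others ✗
  G11: stuck-at-1 ✓; others ✗
  G12: stuck-at-0 ✓; others ✗
Consistent faults: {G1 stuck-at-0, G2 stuck-at-0, G3 stuck-at-0, G4 stuck-at-1, G5 stuck-at-0, G10 stuck-at-1, G11 stuck-at-1, G12 stuck-at-0} — 8 in all.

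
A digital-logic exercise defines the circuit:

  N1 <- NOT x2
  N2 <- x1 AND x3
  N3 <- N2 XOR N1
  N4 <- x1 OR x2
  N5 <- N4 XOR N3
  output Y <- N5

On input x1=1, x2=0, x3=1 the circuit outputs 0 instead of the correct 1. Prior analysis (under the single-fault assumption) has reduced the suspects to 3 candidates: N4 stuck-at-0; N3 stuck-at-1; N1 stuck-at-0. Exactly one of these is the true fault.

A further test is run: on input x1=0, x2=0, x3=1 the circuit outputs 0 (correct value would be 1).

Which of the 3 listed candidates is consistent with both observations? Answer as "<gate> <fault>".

N1 stuck-at-0

Evaluate each candidate on input x1=0, x2=0, x3=1:
  N4 stuck-at-0: N1=1, N2=0, N3=1, N4=0 [stuck-at-0], N5=1 → 1 — eliminated
  N3 stuck-at-1: N1=1, N2=0, N3=1 [stuck-at-1], N4=0, N5=1 → 1 — eliminated
  N1 stuck-at-0: N1=0 [stuck-at-0], N2=0, N3=0, N4=0, N5=0 → 0 — matches
Only N1 stuck-at-0 reproduces the observed 0.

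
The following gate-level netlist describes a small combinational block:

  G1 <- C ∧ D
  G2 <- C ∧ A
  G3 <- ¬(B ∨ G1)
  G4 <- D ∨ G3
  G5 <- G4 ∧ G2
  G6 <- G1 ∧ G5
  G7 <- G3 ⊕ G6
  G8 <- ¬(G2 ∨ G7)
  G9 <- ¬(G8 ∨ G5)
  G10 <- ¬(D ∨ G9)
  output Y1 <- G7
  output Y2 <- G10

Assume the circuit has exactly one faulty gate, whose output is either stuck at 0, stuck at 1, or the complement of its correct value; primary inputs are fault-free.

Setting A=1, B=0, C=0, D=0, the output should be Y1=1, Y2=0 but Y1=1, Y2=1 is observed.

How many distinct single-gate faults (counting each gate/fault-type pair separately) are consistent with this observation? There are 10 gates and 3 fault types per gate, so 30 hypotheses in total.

Fault-free: G1=0, G2=0, G3=1, G4=1, G5=0, G6=0, G7=1, G8=0, G9=1, G10=0 → Y1=1, Y2=0. Observed Y1=1, Y2=1.
  G1: none of the 3 fault types match ✗
  G2: stuck-at-1, inverted output ✓; others ✗
  G3: none of the 3 fault types match ✗
  G4: none of the 3 fault types match ✗
  G5: stuck-at-1, inverted output ✓; others ✗
  G6: none of the 3 fault types match ✗
  G7: none of the 3 fault types match ✗
  G8: stuck-at-1, inverted output ✓; others ✗
  G9: stuck-at-0, inverted output ✓; others ✗
  G10: stuck-at-1, inverted output ✓; others ✗
Consistent faults: {G2 stuck-at-1, G2 inverted output, G5 stuck-at-1, G5 inverted output, G8 stuck-at-1, G8 inverted output, G9 stuck-at-0, G9 inverted output, G10 stuck-at-1, G10 inverted output} — 10 in all.

10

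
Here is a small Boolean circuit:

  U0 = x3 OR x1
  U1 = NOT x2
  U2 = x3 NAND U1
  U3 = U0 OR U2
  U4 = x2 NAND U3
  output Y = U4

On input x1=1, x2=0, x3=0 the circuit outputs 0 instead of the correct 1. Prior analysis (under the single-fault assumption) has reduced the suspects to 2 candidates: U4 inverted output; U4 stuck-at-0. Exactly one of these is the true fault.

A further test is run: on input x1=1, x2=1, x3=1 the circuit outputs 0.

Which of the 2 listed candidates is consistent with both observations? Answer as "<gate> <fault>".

Evaluate each candidate on input x1=1, x2=1, x3=1:
  U4 inverted output: U0=1, U1=0, U2=1, U3=1, U4=1 [inverted output] → 1 — eliminated
  U4 stuck-at-0: U0=1, U1=0, U2=1, U3=1, U4=0 [stuck-at-0] → 0 — matches
Only U4 stuck-at-0 reproduces the observed 0.

U4 stuck-at-0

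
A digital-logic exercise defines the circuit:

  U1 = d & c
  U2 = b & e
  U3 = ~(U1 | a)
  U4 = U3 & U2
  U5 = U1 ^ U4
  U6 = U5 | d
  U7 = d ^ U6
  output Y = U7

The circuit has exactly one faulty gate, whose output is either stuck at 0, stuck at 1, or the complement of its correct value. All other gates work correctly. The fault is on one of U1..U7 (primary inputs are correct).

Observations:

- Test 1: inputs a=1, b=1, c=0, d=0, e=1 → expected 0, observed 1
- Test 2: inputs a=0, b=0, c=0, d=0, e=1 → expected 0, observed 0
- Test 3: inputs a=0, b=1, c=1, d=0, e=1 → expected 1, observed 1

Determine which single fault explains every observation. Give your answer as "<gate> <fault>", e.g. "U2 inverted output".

Fault-free values for test 1 (a=1, b=1, c=0, d=0, e=1): U1=0, U2=1, U3=0, U4=0, U5=0, U6=0, U7=0, giving Y=0. Observed 1.
Test 1: faults giving observed 1 are {U1 stuck-at-1, U1 inverted output, U3 stuck-at-1, U3 inverted output, U4 stuck-at-1, U4 inverted output, U5 stuck-at-1, U5 inverted output, U6 stuck-at-1, U6 inverted output, U7 stuck-at-1, U7 inverted output}.
Test 2 (a=0, b=0, c=0, d=0, e=1): fault-free U1=0, U2=0, U3=1, U4=0, U5=0, U6=0, U7=0 → 0; observed 0. Eliminates U1 stuck-at-1, U1 inverted output, U4 stuck-at-1, U4 inverted output, U5 stuck-at-1, U5 inverted output, U6 stuck-at-1, U6 inverted output, U7 stuck-at-1, U7 inverted output.
Test 3 (a=0, b=1, c=1, d=0, e=1): fault-free U1=0, U2=1, U3=1, U4=1, U5=1, U6=1, U7=1 → 1; observed 1. Eliminates U3 inverted output.
Only U3 stuck-at-1 is consistent with every test.

U3 stuck-at-1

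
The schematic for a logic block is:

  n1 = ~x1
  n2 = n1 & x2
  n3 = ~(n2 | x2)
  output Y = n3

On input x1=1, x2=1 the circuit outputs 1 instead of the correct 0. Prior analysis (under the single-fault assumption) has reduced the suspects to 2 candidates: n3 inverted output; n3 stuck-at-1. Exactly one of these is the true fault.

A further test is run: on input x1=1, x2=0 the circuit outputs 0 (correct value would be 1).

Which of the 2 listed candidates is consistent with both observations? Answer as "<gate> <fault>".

Evaluate each candidate on input x1=1, x2=0:
  n3 inverted output: n1=0, n2=0, n3=0 [inverted output] → 0 — matches
  n3 stuck-at-1: n1=0, n2=0, n3=1 [stuck-at-1] → 1 — eliminated
Only n3 inverted output reproduces the observed 0.

n3 inverted output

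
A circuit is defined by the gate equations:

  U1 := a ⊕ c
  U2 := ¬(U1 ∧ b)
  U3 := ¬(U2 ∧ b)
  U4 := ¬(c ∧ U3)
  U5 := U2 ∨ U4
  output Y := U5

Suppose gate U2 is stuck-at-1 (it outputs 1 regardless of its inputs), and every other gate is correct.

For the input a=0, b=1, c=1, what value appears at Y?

Propagate with U2 forced: U1=1, U2=1 [stuck-at-1], U3=0, U4=1, U5=1.
So Y = 1. (Without the fault it would be 0.)

1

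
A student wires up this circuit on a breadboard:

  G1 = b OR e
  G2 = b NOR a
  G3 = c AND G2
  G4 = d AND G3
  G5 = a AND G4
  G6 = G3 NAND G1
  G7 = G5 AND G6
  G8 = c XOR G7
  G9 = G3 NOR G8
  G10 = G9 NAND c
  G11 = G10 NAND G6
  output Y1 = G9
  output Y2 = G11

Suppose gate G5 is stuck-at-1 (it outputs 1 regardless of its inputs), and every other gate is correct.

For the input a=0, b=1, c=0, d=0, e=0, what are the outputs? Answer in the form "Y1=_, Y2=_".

Propagate with G5 forced: G1=1, G2=0, G3=0, G4=0, G5=1 [stuck-at-1], G6=1, G7=1, G8=1, G9=0, G10=1, G11=0.
So the outputs are Y1=0, Y2=0. (Without the fault they would be Y1=1, Y2=0.)

Y1=0, Y2=0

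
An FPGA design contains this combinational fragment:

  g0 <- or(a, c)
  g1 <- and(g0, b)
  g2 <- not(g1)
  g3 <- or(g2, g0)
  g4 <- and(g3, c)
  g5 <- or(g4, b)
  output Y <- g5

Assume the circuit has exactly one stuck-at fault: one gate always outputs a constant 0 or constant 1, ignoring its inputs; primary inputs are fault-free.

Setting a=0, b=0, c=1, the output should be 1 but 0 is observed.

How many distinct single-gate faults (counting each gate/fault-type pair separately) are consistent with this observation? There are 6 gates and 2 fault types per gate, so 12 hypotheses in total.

Fault-free: g0=1, g1=0, g2=1, g3=1, g4=1, g5=1 → 1. Observed 0.
  g0 stuck-at-0: output 1 ✗
  g0 stuck-at-1: output 1 ✗
  g1 stuck-at-0: output 1 ✗
  g1 stuck-at-1: output 1 ✗
  g2 stuck-at-0: output 1 ✗
  g2 stuck-at-1: output 1 ✗
  g3 stuck-at-0: output 0 ✓
  g3 stuck-at-1: output 1 ✗
  g4 stuck-at-0: output 0 ✓
  g4 stuck-at-1: output 1 ✗
  g5 stuck-at-0: output 0 ✓
  g5 stuck-at-1: output 1 ✗
Consistent faults: {g3 stuck-at-0, g4 stuck-at-0, g5 stuck-at-0} — 3 in all.

3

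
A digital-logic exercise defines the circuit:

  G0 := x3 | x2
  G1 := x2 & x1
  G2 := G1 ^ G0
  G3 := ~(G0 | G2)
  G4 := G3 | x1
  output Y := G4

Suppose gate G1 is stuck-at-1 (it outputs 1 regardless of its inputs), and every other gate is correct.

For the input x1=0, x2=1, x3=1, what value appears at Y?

0

Propagate with G1 forced: G0=1, G1=1 [stuck-at-1], G2=0, G3=0, G4=0.
So Y = 0. (Same as the fault-free value — the fault is masked on this input.)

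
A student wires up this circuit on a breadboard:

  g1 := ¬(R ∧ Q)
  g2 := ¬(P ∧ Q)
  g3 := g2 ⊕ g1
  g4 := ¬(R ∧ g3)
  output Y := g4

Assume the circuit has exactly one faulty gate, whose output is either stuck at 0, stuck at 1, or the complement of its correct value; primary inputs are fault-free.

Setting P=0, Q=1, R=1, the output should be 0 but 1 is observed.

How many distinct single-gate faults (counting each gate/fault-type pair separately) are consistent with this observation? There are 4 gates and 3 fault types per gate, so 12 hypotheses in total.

8

Fault-free: g1=0, g2=1, g3=1, g4=0 → 0. Observed 1.
  g1 stuck-at-0: output 0 ✗
  g1 stuck-at-1: output 1 ✓
  g1 inverted output: output 1 ✓
  g2 stuck-at-0: output 1 ✓
  g2 stuck-at-1: output 0 ✗
  g2 inverted output: output 1 ✓
  g3 stuck-at-0: output 1 ✓
  g3 stuck-at-1: output 0 ✗
  g3 inverted output: output 1 ✓
  g4 stuck-at-0: output 0 ✗
  g4 stuck-at-1: output 1 ✓
  g4 inverted output: output 1 ✓
Consistent faults: {g1 stuck-at-1, g1 inverted output, g2 stuck-at-0, g2 inverted output, g3 stuck-at-0, g3 inverted output, g4 stuck-at-1, g4 inverted output} — 8 in all.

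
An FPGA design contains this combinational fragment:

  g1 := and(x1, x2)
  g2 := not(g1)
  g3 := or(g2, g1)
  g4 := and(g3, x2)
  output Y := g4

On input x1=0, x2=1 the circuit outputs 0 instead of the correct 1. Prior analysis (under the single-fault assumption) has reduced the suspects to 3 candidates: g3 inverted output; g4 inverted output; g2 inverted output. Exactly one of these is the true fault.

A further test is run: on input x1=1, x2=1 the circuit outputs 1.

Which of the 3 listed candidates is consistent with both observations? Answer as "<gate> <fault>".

g2 inverted output

Evaluate each candidate on input x1=1, x2=1:
  g3 inverted output: g1=1, g2=0, g3=0 [inverted output], g4=0 → 0 — eliminated
  g4 inverted output: g1=1, g2=0, g3=1, g4=0 [inverted output] → 0 — eliminated
  g2 inverted output: g1=1, g2=1 [inverted output], g3=1, g4=1 → 1 — matches
Only g2 inverted output reproduces the observed 1.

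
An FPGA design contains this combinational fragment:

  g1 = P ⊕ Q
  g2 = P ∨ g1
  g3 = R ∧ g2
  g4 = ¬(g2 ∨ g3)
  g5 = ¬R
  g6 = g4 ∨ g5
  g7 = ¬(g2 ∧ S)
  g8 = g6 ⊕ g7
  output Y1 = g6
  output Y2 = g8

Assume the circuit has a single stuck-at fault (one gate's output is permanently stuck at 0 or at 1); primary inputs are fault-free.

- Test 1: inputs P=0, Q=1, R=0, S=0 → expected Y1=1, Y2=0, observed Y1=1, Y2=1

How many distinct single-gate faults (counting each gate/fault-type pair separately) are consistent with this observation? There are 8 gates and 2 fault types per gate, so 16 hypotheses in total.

Fault-free: g1=1, g2=1, g3=0, g4=0, g5=1, g6=1, g7=1, g8=0 → Y1=1, Y2=0. Observed Y1=1, Y2=1.
  g1: none of the 2 fault types match ✗
  g2: none of the 2 fault types match ✗
  g3: none of the 2 fault types match ✗
  g4: none of the 2 fault types match ✗
  g5: none of the 2 fault types match ✗
  g6: none of the 2 fault types match ✗
  g7: stuck-at-0 ✓; others ✗
  g8: stuck-at-1 ✓; others ✗
Consistent faults: {g7 stuck-at-0, g8 stuck-at-1} — 2 in all.

2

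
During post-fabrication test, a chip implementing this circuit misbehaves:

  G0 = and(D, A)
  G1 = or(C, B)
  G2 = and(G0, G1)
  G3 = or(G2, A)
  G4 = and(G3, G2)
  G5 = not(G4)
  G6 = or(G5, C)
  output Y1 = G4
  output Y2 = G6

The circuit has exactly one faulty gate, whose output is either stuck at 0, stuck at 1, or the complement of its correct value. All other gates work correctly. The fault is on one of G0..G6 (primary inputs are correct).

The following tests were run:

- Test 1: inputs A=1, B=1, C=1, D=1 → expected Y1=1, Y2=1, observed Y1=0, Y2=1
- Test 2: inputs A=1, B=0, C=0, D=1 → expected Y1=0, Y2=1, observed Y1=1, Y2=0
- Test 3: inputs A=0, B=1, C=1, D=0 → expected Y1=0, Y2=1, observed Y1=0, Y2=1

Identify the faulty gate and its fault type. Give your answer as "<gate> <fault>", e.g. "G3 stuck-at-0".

G1 inverted output

Fault-free values for test 1 (A=1, B=1, C=1, D=1): G0=1, G1=1, G2=1, G3=1, G4=1, G5=0, G6=1, giving Y1=1, Y2=1. Observed Y1=0, Y2=1.
Test 1: faults giving observed Y1=0, Y2=1 are {G0 stuck-at-0, G0 inverted output, G1 stuck-at-0, G1 inverted output, G2 stuck-at-0, G2 inverted output, G3 stuck-at-0, G3 inverted output, G4 stuck-at-0, G4 inverted output}.
Test 2 (A=1, B=0, C=0, D=1): fault-free G0=1, G1=0, G2=0, G3=1, G4=0, G5=1, G6=1 → Y1=0, Y2=1; observed Y1=1, Y2=0. Eliminates G0 stuck-at-0, G0 inverted output, G1 stuck-at-0, G2 stuck-at-0, G3 stuck-at-0, G3 inverted output, G4 stuck-at-0.
Test 3 (A=0, B=1, C=1, D=0): fault-free G0=0, G1=1, G2=0, G3=0, G4=0, G5=1, G6=1 → Y1=0, Y2=1; observed Y1=0, Y2=1. Eliminates G2 inverted output, G4 inverted output.
Only G1 inverted output is consistent with every test.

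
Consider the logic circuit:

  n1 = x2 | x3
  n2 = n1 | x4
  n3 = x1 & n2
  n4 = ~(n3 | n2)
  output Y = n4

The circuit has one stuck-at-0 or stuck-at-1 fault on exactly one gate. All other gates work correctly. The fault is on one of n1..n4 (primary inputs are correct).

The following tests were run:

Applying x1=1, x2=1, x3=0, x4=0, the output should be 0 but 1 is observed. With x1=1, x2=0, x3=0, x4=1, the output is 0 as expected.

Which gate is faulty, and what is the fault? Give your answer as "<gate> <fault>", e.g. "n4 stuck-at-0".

Fault-free values for test 1 (x1=1, x2=1, x3=0, x4=0): n1=1, n2=1, n3=1, n4=0, giving Y=0. Observed 1.
Test 1: faults giving observed 1 are {n1 stuck-at-0, n2 stuck-at-0, n4 stuck-at-1}.
Test 2 (x1=1, x2=0, x3=0, x4=1): fault-free n1=0, n2=1, n3=1, n4=0 → 0; observed 0. Eliminates n2 stuck-at-0, n4 stuck-at-1.
Only n1 stuck-at-0 is consistent with every test.

n1 stuck-at-0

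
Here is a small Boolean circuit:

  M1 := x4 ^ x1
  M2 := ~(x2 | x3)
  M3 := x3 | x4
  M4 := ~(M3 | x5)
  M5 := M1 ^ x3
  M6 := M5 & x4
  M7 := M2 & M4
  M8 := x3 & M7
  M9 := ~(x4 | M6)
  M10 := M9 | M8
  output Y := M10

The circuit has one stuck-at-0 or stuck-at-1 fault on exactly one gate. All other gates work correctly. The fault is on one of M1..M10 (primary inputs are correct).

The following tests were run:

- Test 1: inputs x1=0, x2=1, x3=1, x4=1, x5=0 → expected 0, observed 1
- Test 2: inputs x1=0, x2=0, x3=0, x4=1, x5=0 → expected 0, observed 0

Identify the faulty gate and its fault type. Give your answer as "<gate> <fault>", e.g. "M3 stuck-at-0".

Fault-free values for test 1 (x1=0, x2=1, x3=1, x4=1, x5=0): M1=1, M2=0, M3=1, M4=0, M5=0, M6=0, M7=0, M8=0, M9=0, M10=0, giving Y=0. Observed 1.
Test 1: faults giving observed 1 are {M7 stuck-at-1, M8 stuck-at-1, M9 stuck-at-1, M10 stuck-at-1}.
Test 2 (x1=0, x2=0, x3=0, x4=1, x5=0): fault-free M1=1, M2=1, M3=1, M4=0, M5=1, M6=1, M7=0, M8=0, M9=0, M10=0 → 0; observed 0. Eliminates M8 stuck-at-1, M9 stuck-at-1, M10 stuck-at-1.
Only M7 stuck-at-1 is consistent with every test.

M7 stuck-at-1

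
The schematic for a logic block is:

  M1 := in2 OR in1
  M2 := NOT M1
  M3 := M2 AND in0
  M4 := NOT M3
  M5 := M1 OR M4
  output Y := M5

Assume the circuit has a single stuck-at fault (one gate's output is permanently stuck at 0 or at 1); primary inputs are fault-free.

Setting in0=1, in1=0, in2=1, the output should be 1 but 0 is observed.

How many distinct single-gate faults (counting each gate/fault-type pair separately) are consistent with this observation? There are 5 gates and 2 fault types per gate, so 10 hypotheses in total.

Fault-free: M1=1, M2=0, M3=0, M4=1, M5=1 → 1. Observed 0.
  M1 stuck-at-0: output 0 ✓
  M1 stuck-at-1: output 1 ✗
  M2 stuck-at-0: output 1 ✗
  M2 stuck-at-1: output 1 ✗
  M3 stuck-at-0: output 1 ✗
  M3 stuck-at-1: output 1 ✗
  M4 stuck-at-0: output 1 ✗
  M4 stuck-at-1: output 1 ✗
  M5 stuck-at-0: output 0 ✓
  M5 stuck-at-1: output 1 ✗
Consistent faults: {M1 stuck-at-0, M5 stuck-at-0} — 2 in all.

2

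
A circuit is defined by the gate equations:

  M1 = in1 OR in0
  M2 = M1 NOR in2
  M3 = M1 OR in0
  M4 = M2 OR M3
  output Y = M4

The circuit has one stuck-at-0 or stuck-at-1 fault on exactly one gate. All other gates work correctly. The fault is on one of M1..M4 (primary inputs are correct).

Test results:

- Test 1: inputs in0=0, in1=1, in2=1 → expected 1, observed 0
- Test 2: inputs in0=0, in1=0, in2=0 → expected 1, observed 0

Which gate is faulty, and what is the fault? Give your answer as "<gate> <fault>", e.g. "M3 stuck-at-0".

Fault-free values for test 1 (in0=0, in1=1, in2=1): M1=1, M2=0, M3=1, M4=1, giving Y=1. Observed 0.
Test 1: faults giving observed 0 are {M1 stuck-at-0, M3 stuck-at-0, M4 stuck-at-0}.
Test 2 (in0=0, in1=0, in2=0): fault-free M1=0, M2=1, M3=0, M4=1 → 1; observed 0. Eliminates M1 stuck-at-0, M3 stuck-at-0.
Only M4 stuck-at-0 is consistent with every test.

M4 stuck-at-0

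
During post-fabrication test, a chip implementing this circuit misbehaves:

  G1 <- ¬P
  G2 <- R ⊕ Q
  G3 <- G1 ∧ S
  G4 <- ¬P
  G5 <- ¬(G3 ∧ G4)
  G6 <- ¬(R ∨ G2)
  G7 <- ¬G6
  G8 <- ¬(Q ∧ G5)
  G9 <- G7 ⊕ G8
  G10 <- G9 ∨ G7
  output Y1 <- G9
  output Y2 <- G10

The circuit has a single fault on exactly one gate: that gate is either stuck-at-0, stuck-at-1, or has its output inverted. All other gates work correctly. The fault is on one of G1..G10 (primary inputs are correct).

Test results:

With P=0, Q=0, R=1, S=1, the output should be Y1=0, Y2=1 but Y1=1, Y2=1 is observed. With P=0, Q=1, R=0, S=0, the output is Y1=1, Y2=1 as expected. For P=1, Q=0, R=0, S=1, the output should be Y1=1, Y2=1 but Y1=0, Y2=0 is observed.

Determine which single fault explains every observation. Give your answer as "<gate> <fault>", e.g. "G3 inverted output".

G8 stuck-at-0

Fault-free values for test 1 (P=0, Q=0, R=1, S=1): G1=1, G2=1, G3=1, G4=1, G5=0, G6=0, G7=1, G8=1, G9=0, G10=1, giving Y1=0, Y2=1. Observed Y1=1, Y2=1.
Test 1: faults giving observed Y1=1, Y2=1 are {G6 stuck-at-1, G6 inverted output, G7 stuck-at-0, G7 inverted output, G8 stuck-at-0, G8 inverted output, G9 stuck-at-1, G9 inverted output}.
Test 2 (P=0, Q=1, R=0, S=0): fault-free G1=1, G2=1, G3=0, G4=1, G5=1, G6=0, G7=1, G8=0, G9=1, G10=1 → Y1=1, Y2=1; observed Y1=1, Y2=1. Eliminates G6 stuck-at-1, G6 inverted output, G7 stuck-at-0, G7 inverted output, G8 inverted output, G9 inverted output.
Test 3 (P=1, Q=0, R=0, S=1): fault-free G1=0, G2=0, G3=0, G4=0, G5=1, G6=1, G7=0, G8=1, G9=1, G10=1 → Y1=1, Y2=1; observed Y1=0, Y2=0. Eliminates G9 stuck-at-1.
Only G8 stuck-at-0 is consistent with every test.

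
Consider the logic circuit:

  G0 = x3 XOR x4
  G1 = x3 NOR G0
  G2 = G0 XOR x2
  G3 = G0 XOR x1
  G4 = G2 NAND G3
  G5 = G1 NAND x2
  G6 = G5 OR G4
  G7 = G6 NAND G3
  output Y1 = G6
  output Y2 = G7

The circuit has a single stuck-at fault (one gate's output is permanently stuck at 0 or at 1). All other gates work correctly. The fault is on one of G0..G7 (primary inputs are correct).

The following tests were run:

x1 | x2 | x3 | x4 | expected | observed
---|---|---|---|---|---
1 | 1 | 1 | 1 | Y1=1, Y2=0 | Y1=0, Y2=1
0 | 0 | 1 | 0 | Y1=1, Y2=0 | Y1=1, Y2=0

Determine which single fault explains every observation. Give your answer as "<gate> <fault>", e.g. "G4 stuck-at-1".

G1 stuck-at-1

Fault-free values for test 1 (x1=1, x2=1, x3=1, x4=1): G0=0, G1=0, G2=1, G3=1, G4=0, G5=1, G6=1, G7=0, giving Y1=1, Y2=0. Observed Y1=0, Y2=1.
Test 1: faults giving observed Y1=0, Y2=1 are {G1 stuck-at-1, G5 stuck-at-0, G6 stuck-at-0}.
Test 2 (x1=0, x2=0, x3=1, x4=0): fault-free G0=1, G1=0, G2=1, G3=1, G4=0, G5=1, G6=1, G7=0 → Y1=1, Y2=0; observed Y1=1, Y2=0. Eliminates G5 stuck-at-0, G6 stuck-at-0.
Only G1 stuck-at-1 is consistent with every test.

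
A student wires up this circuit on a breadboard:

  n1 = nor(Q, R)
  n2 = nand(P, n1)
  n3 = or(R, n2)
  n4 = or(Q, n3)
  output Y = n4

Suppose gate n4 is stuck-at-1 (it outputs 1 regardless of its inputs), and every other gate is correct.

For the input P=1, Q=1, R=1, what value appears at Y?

1

Propagate with n4 forced: n1=0, n2=1, n3=1, n4=1 [stuck-at-1].
So Y = 1. (Same as the fault-free value — the fault is masked on this input.)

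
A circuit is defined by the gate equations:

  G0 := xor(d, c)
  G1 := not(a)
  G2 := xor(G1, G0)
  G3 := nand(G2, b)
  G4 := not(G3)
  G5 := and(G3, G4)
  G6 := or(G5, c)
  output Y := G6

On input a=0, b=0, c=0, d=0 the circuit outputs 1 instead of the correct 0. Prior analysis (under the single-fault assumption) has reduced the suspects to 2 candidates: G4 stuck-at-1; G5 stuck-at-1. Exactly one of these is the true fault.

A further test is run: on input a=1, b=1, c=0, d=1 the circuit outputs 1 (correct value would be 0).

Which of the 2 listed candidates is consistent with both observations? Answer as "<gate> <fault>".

G5 stuck-at-1

Evaluate each candidate on input a=1, b=1, c=0, d=1:
  G4 stuck-at-1: G0=1, G1=0, G2=1, G3=0, G4=1 [stuck-at-1], G5=0, G6=0 → 0 — eliminated
  G5 stuck-at-1: G0=1, G1=0, G2=1, G3=0, G4=1, G5=1 [stuck-at-1], G6=1 → 1 — matches
Only G5 stuck-at-1 reproduces the observed 1.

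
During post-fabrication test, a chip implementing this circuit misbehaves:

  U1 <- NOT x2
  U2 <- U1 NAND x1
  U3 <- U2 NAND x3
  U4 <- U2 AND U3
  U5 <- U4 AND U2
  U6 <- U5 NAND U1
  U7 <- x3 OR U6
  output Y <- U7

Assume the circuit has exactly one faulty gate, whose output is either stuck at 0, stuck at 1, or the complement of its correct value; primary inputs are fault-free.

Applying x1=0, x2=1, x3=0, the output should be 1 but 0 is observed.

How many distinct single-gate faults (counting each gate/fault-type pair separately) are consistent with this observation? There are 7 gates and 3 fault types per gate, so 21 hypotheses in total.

Fault-free: U1=0, U2=1, U3=1, U4=1, U5=1, U6=1, U7=1 → 1. Observed 0.
  U1: stuck-at-1, inverted output ✓; others ✗
  U2: none of the 3 fault types match ✗
  U3: none of the 3 fault types match ✗
  U4: none of the 3 fault types match ✗
  U5: none of the 3 fault types match ✗
  U6: stuck-at-0, inverted output ✓; others ✗
  U7: stuck-at-0, inverted output ✓; others ✗
Consistent faults: {U1 stuck-at-1, U1 inverted output, U6 stuck-at-0, U6 inverted output, U7 stuck-at-0, U7 inverted output} — 6 in all.

6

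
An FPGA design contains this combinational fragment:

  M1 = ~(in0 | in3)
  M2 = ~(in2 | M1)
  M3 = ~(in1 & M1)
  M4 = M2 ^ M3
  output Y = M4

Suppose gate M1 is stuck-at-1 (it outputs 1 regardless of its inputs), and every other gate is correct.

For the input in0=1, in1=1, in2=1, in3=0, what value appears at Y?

Propagate with M1 forced: M1=1 [stuck-at-1], M2=0, M3=0, M4=0.
So Y = 0. (Without the fault it would be 1.)

0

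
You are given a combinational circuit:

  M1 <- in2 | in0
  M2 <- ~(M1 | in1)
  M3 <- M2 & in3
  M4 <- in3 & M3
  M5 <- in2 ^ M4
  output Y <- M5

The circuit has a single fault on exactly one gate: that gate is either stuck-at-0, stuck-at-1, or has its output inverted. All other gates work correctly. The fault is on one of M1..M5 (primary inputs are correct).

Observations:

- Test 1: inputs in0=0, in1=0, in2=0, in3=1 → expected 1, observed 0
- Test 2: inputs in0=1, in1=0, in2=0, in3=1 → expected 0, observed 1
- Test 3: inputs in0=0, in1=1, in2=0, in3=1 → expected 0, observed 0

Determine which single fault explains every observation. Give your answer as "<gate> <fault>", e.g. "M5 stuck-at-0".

Fault-free values for test 1 (in0=0, in1=0, in2=0, in3=1): M1=0, M2=1, M3=1, M4=1, M5=1, giving Y=1. Observed 0.
Test 1: faults giving observed 0 are {M1 stuck-at-1, M1 inverted output, M2 stuck-at-0, M2 inverted output, M3 stuck-at-0, M3 inverted output, M4 stuck-at-0, M4 inverted output, M5 stuck-at-0, M5 inverted output}.
Test 2 (in0=1, in1=0, in2=0, in3=1): fault-free M1=1, M2=0, M3=0, M4=0, M5=0 → 0; observed 1. Eliminates M1 stuck-at-1, M2 stuck-at-0, M3 stuck-at-0, M4 stuck-at-0, M5 stuck-at-0.
Test 3 (in0=0, in1=1, in2=0, in3=1): fault-free M1=0, M2=0, M3=0, M4=0, M5=0 → 0; observed 0. Eliminates M2 inverted output, M3 inverted output, M4 inverted output, M5 inverted output.
Only M1 inverted output is consistent with every test.

M1 inverted output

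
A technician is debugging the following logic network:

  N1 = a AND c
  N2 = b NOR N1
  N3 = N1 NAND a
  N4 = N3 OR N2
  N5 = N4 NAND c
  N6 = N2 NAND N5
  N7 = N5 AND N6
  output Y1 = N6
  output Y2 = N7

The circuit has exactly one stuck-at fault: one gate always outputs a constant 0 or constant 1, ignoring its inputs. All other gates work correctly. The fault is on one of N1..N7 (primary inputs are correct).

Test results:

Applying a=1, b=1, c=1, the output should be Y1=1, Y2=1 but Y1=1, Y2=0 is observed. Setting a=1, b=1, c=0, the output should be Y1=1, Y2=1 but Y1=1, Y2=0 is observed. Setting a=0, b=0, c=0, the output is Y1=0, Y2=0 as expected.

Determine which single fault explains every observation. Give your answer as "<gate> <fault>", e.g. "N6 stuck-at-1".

N7 stuck-at-0

Fault-free values for test 1 (a=1, b=1, c=1): N1=1, N2=0, N3=0, N4=0, N5=1, N6=1, N7=1, giving Y1=1, Y2=1. Observed Y1=1, Y2=0.
Test 1: faults giving observed Y1=1, Y2=0 are {N1 stuck-at-0, N2 stuck-at-1, N3 stuck-at-1, N4 stuck-at-1, N5 stuck-at-0, N7 stuck-at-0}.
Test 2 (a=1, b=1, c=0): fault-free N1=0, N2=0, N3=1, N4=1, N5=1, N6=1, N7=1 → Y1=1, Y2=1; observed Y1=1, Y2=0. Eliminates N1 stuck-at-0, N2 stuck-at-1, N3 stuck-at-1, N4 stuck-at-1.
Test 3 (a=0, b=0, c=0): fault-free N1=0, N2=1, N3=1, N4=1, N5=1, N6=0, N7=0 → Y1=0, Y2=0; observed Y1=0, Y2=0. Eliminates N5 stuck-at-0.
Only N7 stuck-at-0 is consistent with every test.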